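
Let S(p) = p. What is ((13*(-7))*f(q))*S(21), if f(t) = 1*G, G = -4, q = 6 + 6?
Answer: 7644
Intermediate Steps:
q = 12
f(t) = -4 (f(t) = 1*(-4) = -4)
((13*(-7))*f(q))*S(21) = ((13*(-7))*(-4))*21 = -91*(-4)*21 = 364*21 = 7644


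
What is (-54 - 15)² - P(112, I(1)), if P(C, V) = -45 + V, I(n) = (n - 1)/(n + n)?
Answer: 4806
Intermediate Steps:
I(n) = (-1 + n)/(2*n) (I(n) = (-1 + n)/((2*n)) = (-1 + n)*(1/(2*n)) = (-1 + n)/(2*n))
(-54 - 15)² - P(112, I(1)) = (-54 - 15)² - (-45 + (½)*(-1 + 1)/1) = (-69)² - (-45 + (½)*1*0) = 4761 - (-45 + 0) = 4761 - 1*(-45) = 4761 + 45 = 4806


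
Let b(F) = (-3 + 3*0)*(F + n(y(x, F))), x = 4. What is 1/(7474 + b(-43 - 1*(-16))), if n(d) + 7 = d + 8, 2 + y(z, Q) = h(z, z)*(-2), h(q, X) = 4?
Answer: 1/7582 ≈ 0.00013189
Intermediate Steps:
y(z, Q) = -10 (y(z, Q) = -2 + 4*(-2) = -2 - 8 = -10)
n(d) = 1 + d (n(d) = -7 + (d + 8) = -7 + (8 + d) = 1 + d)
b(F) = 27 - 3*F (b(F) = (-3 + 3*0)*(F + (1 - 10)) = (-3 + 0)*(F - 9) = -3*(-9 + F) = 27 - 3*F)
1/(7474 + b(-43 - 1*(-16))) = 1/(7474 + (27 - 3*(-43 - 1*(-16)))) = 1/(7474 + (27 - 3*(-43 + 16))) = 1/(7474 + (27 - 3*(-27))) = 1/(7474 + (27 + 81)) = 1/(7474 + 108) = 1/7582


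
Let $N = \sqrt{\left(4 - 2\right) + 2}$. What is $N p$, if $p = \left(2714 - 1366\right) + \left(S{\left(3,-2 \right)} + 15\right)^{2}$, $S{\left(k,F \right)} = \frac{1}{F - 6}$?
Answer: $\frac{100433}{32} \approx 3138.5$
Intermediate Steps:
$S{\left(k,F \right)} = \frac{1}{-6 + F}$
$N = 2$ ($N = \sqrt{2 + 2} = \sqrt{4} = 2$)
$p = \frac{100433}{64}$ ($p = \left(2714 - 1366\right) + \left(\frac{1}{-6 - 2} + 15\right)^{2} = 1348 + \left(\frac{1}{-8} + 15\right)^{2} = 1348 + \left(- \frac{1}{8} + 15\right)^{2} = 1348 + \left(\frac{119}{8}\right)^{2} = 1348 + \frac{14161}{64} = \frac{100433}{64} \approx 1569.3$)
$N p = 2 \cdot \frac{100433}{64} = \frac{100433}{32}$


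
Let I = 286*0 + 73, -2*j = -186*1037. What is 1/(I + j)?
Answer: 1/96514 ≈ 1.0361e-5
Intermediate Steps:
j = 96441 (j = -(-93)*1037 = -½*(-192882) = 96441)
I = 73 (I = 0 + 73 = 73)
1/(I + j) = 1/(73 + 96441) = 1/96514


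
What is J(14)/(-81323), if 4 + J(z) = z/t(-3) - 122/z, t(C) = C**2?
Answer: 703/5123349 ≈ 0.00013722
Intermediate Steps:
J(z) = -4 - 122/z + z/9 (J(z) = -4 + (z/((-3)**2) - 122/z) = -4 + (z/9 - 122/z) = -4 + (-122/z + z/9) = -4 - 122/z + z/9)
J(14)/(-81323) = (-4 - 122/14 + (1/9)*14)/(-81323) = (-4 - 122*1/14 + 14/9)*(-1/81323) = (-4 - 61/7 + 14/9)*(-1/81323) = -703/63*(-1/81323) = 703/5123349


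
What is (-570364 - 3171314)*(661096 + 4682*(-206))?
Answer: 1135210138488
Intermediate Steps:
(-570364 - 3171314)*(661096 + 4682*(-206)) = -3741678*(661096 - 964492) = -3741678*(-303396) = 1135210138488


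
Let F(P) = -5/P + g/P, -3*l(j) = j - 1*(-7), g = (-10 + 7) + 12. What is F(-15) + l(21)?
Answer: -48/5 ≈ -9.6000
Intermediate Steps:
g = 9 (g = -3 + 12 = 9)
l(j) = -7/3 - j/3 (l(j) = -(j - 1*(-7))/3 = -(j + 7)/3 = -(7 + j)/3 = -7/3 - j/3)
F(P) = 4/P (F(P) = -5/P + 9/P = 4/P)
F(-15) + l(21) = 4/(-15) + (-7/3 - ⅓*21) = 4*(-1/15) + (-7/3 - 7) = -4/15 - 28/3 = -48/5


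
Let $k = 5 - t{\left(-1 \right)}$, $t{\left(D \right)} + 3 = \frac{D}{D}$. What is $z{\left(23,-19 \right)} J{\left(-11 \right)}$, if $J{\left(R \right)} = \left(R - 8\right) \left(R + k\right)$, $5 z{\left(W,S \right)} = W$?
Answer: $\frac{1748}{5} \approx 349.6$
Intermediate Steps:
$t{\left(D \right)} = -2$ ($t{\left(D \right)} = -3 + \frac{D}{D} = -3 + 1 = -2$)
$z{\left(W,S \right)} = \frac{W}{5}$
$k = 7$ ($k = 5 - -2 = 5 + 2 = 7$)
$J{\left(R \right)} = \left(-8 + R\right) \left(7 + R\right)$ ($J{\left(R \right)} = \left(R - 8\right) \left(R + 7\right) = \left(-8 + R\right) \left(7 + R\right)$)
$z{\left(23,-19 \right)} J{\left(-11 \right)} = \frac{1}{5} \cdot 23 \left(-56 + \left(-11\right)^{2} - -11\right) = \frac{23 \left(-56 + 121 + 11\right)}{5} = \frac{23}{5} \cdot 76 = \frac{1748}{5}$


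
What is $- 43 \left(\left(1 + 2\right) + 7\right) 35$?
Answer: $-15050$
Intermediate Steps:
$- 43 \left(\left(1 + 2\right) + 7\right) 35 = - 43 \left(3 + 7\right) 35 = \left(-43\right) 10 \cdot 35 = \left(-430\right) 35 = -15050$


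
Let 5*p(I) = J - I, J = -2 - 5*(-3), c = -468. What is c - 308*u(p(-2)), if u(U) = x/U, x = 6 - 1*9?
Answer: -160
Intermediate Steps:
J = 13 (J = -2 + 15 = 13)
p(I) = 13/5 - I/5 (p(I) = (13 - I)/5 = 13/5 - I/5)
x = -3 (x = 6 - 9 = -3)
u(U) = -3/U
c - 308*u(p(-2)) = -468 - (-924)/(13/5 - 1/5*(-2)) = -468 - (-924)/(13/5 + 2/5) = -468 - (-924)/3 = -468 - 308*(-1) = -468 + 308 = -160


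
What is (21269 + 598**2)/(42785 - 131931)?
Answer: -378873/89146 ≈ -4.2500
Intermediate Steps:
(21269 + 598**2)/(42785 - 131931) = (21269 + 357604)/(-89146) = 378873*(-1/89146) = -378873/89146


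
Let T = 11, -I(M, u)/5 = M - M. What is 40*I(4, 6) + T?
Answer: 11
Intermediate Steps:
I(M, u) = 0 (I(M, u) = -5*(M - M) = -5*0 = 0)
40*I(4, 6) + T = 40*0 + 11 = 0 + 11 = 11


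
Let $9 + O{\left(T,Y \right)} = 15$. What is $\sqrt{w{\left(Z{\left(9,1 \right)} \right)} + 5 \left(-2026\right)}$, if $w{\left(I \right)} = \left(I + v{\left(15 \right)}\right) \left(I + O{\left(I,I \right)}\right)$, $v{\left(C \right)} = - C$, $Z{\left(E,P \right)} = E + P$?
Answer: $i \sqrt{10210} \approx 101.04 i$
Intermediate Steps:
$O{\left(T,Y \right)} = 6$ ($O{\left(T,Y \right)} = -9 + 15 = 6$)
$w{\left(I \right)} = \left(-15 + I\right) \left(6 + I\right)$ ($w{\left(I \right)} = \left(I - 15\right) \left(I + 6\right) = \left(I - 15\right) \left(6 + I\right) = \left(-15 + I\right) \left(6 + I\right)$)
$\sqrt{w{\left(Z{\left(9,1 \right)} \right)} + 5 \left(-2026\right)} = \sqrt{\left(-90 + \left(9 + 1\right)^{2} - 9 \left(9 + 1\right)\right) + 5 \left(-2026\right)} = \sqrt{\left(-90 + 10^{2} - 90\right) - 10130} = \sqrt{\left(-90 + 100 - 90\right) - 10130} = \sqrt{-80 - 10130} = \sqrt{-10210} = i \sqrt{10210}$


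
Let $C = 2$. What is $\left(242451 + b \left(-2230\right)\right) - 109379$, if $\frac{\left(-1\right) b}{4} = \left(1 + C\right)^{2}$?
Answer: $213352$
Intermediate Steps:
$b = -36$ ($b = - 4 \left(1 + 2\right)^{2} = - 4 \cdot 3^{2} = \left(-4\right) 9 = -36$)
$\left(242451 + b \left(-2230\right)\right) - 109379 = \left(242451 - -80280\right) - 109379 = \left(242451 + 80280\right) - 109379 = 322731 - 109379 = 213352$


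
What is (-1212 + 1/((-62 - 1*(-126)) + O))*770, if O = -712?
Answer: -302370145/324 ≈ -9.3324e+5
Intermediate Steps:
(-1212 + 1/((-62 - 1*(-126)) + O))*770 = (-1212 + 1/((-62 - 1*(-126)) - 712))*770 = (-1212 + 1/((-62 + 126) - 712))*770 = (-1212 + 1/(64 - 712))*770 = (-1212 + 1/(-648))*770 = (-1212 - 1/648)*770 = -785377/648*770 = -302370145/324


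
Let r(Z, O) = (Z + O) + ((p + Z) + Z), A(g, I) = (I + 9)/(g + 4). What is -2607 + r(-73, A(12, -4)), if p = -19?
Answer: -45515/16 ≈ -2844.7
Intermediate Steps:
A(g, I) = (9 + I)/(4 + g)
r(Z, O) = -19 + O + 3*Z (r(Z, O) = (Z + O) + ((-19 + Z) + Z) = (O + Z) + (-19 + 2*Z) = -19 + O + 3*Z)
-2607 + r(-73, A(12, -4)) = -2607 + (-19 + (9 - 4)/(4 + 12) + 3*(-73)) = -2607 + (-19 + 5/16 - 219) = -2607 - 3803/16 = -45515/16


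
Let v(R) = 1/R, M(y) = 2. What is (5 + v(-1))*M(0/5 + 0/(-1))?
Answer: 8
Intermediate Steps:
(5 + v(-1))*M(0/5 + 0/(-1)) = (5 + 1/(-1))*2 = (5 - 1)*2 = 4*2 = 8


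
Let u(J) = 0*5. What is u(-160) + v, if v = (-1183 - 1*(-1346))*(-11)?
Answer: -1793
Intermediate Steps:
u(J) = 0
v = -1793 (v = (-1183 + 1346)*(-11) = 163*(-11) = -1793)
u(-160) + v = 0 - 1793 = -1793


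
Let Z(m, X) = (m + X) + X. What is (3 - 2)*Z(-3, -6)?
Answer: -15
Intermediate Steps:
Z(m, X) = m + 2*X (Z(m, X) = (X + m) + X = m + 2*X)
(3 - 2)*Z(-3, -6) = (3 - 2)*(-3 + 2*(-6)) = 1*(-3 - 12) = 1*(-15) = -15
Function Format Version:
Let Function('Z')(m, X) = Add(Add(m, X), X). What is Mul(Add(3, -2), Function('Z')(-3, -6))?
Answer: -15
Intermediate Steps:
Function('Z')(m, X) = Add(m, Mul(2, X)) (Function('Z')(m, X) = Add(Add(X, m), X) = Add(m, Mul(2, X)))
Mul(Add(3, -2), Function('Z')(-3, -6)) = Mul(Add(3, -2), Add(-3, Mul(2, -6))) = Mul(1, Add(-3, -12)) = Mul(1, -15) = -15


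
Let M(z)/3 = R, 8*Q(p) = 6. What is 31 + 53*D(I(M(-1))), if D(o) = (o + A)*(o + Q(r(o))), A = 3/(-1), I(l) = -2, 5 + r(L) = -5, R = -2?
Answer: 1449/4 ≈ 362.25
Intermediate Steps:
r(L) = -10 (r(L) = -5 - 5 = -10)
Q(p) = ¾ (Q(p) = (⅛)*6 = ¾)
M(z) = -6 (M(z) = 3*(-2) = -6)
A = -3 (A = 3*(-1) = -3)
D(o) = (-3 + o)*(¾ + o) (D(o) = (o - 3)*(o + ¾) = (-3 + o)*(¾ + o))
31 + 53*D(I(M(-1))) = 31 + 53*(-9/4 + (-2)² - 9/4*(-2)) = 31 + 53*(-9/4 + 4 + 9/2) = 31 + 53*(25/4) = 31 + 1325/4 = 1449/4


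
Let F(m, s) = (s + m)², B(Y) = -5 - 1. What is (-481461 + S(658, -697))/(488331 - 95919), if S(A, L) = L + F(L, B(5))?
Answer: 4017/130804 ≈ 0.030710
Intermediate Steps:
B(Y) = -6
F(m, s) = (m + s)²
S(A, L) = L + (-6 + L)² (S(A, L) = L + (L - 6)² = L + (-6 + L)²)
(-481461 + S(658, -697))/(488331 - 95919) = (-481461 + (-697 + (-6 - 697)²))/(488331 - 95919) = (-481461 + (-697 + (-703)²))/392412 = (-481461 + (-697 + 494209))*(1/392412) = (-481461 + 493512)*(1/392412) = 12051*(1/392412) = 4017/130804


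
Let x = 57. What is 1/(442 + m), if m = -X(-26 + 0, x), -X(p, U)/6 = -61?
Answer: 1/76 ≈ 0.013158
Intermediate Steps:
X(p, U) = 366 (X(p, U) = -6*(-61) = 366)
m = -366 (m = -1*366 = -366)
1/(442 + m) = 1/(442 - 366) = 1/76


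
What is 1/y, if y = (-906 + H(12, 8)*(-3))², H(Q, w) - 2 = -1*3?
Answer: 1/815409 ≈ 1.2264e-6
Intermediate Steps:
H(Q, w) = -1 (H(Q, w) = 2 - 1*3 = 2 - 3 = -1)
y = 815409 (y = (-906 - 1*(-3))² = (-906 + 3)² = (-903)² = 815409)
1/y = 1/815409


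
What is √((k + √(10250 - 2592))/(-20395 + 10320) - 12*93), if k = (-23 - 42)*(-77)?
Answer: √(-4533228115 - 403*√7658)/2015 ≈ 33.414*I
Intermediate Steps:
k = 5005 (k = -65*(-77) = 5005)
√((k + √(10250 - 2592))/(-20395 + 10320) - 12*93) = √((5005 + √(10250 - 2592))/(-20395 + 10320) - 12*93) = √((5005 + √7658)/(-10075) - 1116) = √((5005 + √7658)*(-1/10075) - 1116) = √((-77/155 - √7658/10075) - 1116) = √(-173057/155 - √7658/10075)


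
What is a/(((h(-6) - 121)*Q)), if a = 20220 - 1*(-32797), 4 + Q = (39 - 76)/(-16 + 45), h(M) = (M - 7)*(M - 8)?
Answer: -1537493/9333 ≈ -164.74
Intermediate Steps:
h(M) = (-8 + M)*(-7 + M) (h(M) = (-7 + M)*(-8 + M) = (-8 + M)*(-7 + M))
Q = -153/29 (Q = -4 + (39 - 76)/(-16 + 45) = -4 - 37/29 = -153/29 ≈ -5.2759)
a = 53017 (a = 20220 + 32797 = 53017)
a/(((h(-6) - 121)*Q)) = 53017/((((56 + (-6)² - 15*(-6)) - 121)*(-153/29))) = 53017/((((56 + 36 + 90) - 121)*(-153/29))) = 53017/(((182 - 121)*(-153/29))) = 53017/((61*(-153/29))) = 53017/(-9333/29) = 53017*(-29/9333) = -1537493/9333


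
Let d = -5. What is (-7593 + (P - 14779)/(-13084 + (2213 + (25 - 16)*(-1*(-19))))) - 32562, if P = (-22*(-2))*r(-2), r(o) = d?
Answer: -429643501/10700 ≈ -40154.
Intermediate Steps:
r(o) = -5
P = -220 (P = -22*(-2)*(-5) = 44*(-5) = -220)
(-7593 + (P - 14779)/(-13084 + (2213 + (25 - 16)*(-1*(-19))))) - 32562 = (-7593 + (-220 - 14779)/(-13084 + (2213 + (25 - 16)*(-1*(-19))))) - 32562 = (-7593 - 14999/(-13084 + (2213 + 9*19))) - 32562 = (-7593 - 14999/(-13084 + (2213 + 171))) - 32562 = (-7593 - 14999/(-13084 + 2384)) - 32562 = (-7593 - 14999/(-10700)) - 32562 = (-7593 - 14999*(-1/10700)) - 32562 = (-7593 + 14999/10700) - 32562 = -81230101/10700 - 32562 = -429643501/10700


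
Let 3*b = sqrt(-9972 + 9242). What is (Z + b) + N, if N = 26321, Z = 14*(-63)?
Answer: 25439 + I*sqrt(730)/3 ≈ 25439.0 + 9.0062*I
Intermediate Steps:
Z = -882
b = I*sqrt(730)/3 (b = sqrt(-9972 + 9242)/3 = sqrt(-730)/3 = (I*sqrt(730))/3 = I*sqrt(730)/3 ≈ 9.0062*I)
(Z + b) + N = (-882 + I*sqrt(730)/3) + 26321 = 25439 + I*sqrt(730)/3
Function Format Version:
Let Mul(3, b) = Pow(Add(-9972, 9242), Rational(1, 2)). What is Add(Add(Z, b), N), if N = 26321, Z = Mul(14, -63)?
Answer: Add(25439, Mul(Rational(1, 3), I, Pow(730, Rational(1, 2)))) ≈ Add(25439., Mul(9.0062, I))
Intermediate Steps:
Z = -882
b = Mul(Rational(1, 3), I, Pow(730, Rational(1, 2))) (b = Mul(Rational(1, 3), Pow(Add(-9972, 9242), Rational(1, 2))) = Mul(Rational(1, 3), Pow(-730, Rational(1, 2))) = Mul(Rational(1, 3), Mul(I, Pow(730, Rational(1, 2)))) = Mul(Rational(1, 3), I, Pow(730, Rational(1, 2))) ≈ Mul(9.0062, I))
Add(Add(Z, b), N) = Add(Add(-882, Mul(Rational(1, 3), I, Pow(730, Rational(1, 2)))), 26321) = Add(25439, Mul(Rational(1, 3), I, Pow(730, Rational(1, 2))))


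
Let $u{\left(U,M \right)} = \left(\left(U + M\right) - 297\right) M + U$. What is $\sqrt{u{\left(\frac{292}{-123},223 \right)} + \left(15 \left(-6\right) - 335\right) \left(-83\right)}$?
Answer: $\frac{\sqrt{275971533}}{123} \approx 135.06$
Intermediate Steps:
$u{\left(U,M \right)} = U + M \left(-297 + M + U\right)$ ($u{\left(U,M \right)} = \left(\left(M + U\right) - 297\right) M + U = \left(-297 + M + U\right) M + U = M \left(-297 + M + U\right) + U = U + M \left(-297 + M + U\right)$)
$\sqrt{u{\left(\frac{292}{-123},223 \right)} + \left(15 \left(-6\right) - 335\right) \left(-83\right)} = \sqrt{\left(\frac{292}{-123} + 223^{2} - 66231 + 223 \frac{292}{-123}\right) + \left(15 \left(-6\right) - 335\right) \left(-83\right)} = \sqrt{\left(292 \left(- \frac{1}{123}\right) + 49729 - 66231 + 223 \cdot 292 \left(- \frac{1}{123}\right)\right) + \left(-90 - 335\right) \left(-83\right)} = \sqrt{\left(- \frac{292}{123} + 49729 - 66231 + 223 \left(- \frac{292}{123}\right)\right) - -35275} = \sqrt{\left(- \frac{292}{123} + 49729 - 66231 - \frac{65116}{123}\right) + 35275} = \sqrt{- \frac{2095154}{123} + 35275} = \sqrt{\frac{2243671}{123}} = \frac{\sqrt{275971533}}{123}$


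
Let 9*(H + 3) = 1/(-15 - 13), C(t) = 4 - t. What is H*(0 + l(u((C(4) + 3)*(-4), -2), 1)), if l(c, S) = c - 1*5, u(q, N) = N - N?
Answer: 3785/252 ≈ 15.020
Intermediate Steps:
H = -757/252 (H = -3 + 1/(9*(-15 - 13)) = -3 + (⅑)/(-28) = -3 + (⅑)*(-1/28) = -3 - 1/252 = -757/252 ≈ -3.0040)
u(q, N) = 0
l(c, S) = -5 + c (l(c, S) = c - 5 = -5 + c)
H*(0 + l(u((C(4) + 3)*(-4), -2), 1)) = -757*(0 + (-5 + 0))/252 = -757*(0 - 5)/252 = -757/252*(-5) = 3785/252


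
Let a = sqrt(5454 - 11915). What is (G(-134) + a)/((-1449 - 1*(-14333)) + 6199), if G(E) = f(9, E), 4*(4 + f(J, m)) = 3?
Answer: -13/76332 + I*sqrt(6461)/19083 ≈ -0.00017031 + 0.0042121*I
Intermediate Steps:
f(J, m) = -13/4 (f(J, m) = -4 + (1/4)*3 = -4 + 3/4 = -13/4)
a = I*sqrt(6461) (a = sqrt(-6461) = I*sqrt(6461) ≈ 80.38*I)
G(E) = -13/4
(G(-134) + a)/((-1449 - 1*(-14333)) + 6199) = (-13/4 + I*sqrt(6461))/((-1449 - 1*(-14333)) + 6199) = (-13/4 + I*sqrt(6461))/((-1449 + 14333) + 6199) = (-13/4 + I*sqrt(6461))/(12884 + 6199) = (-13/4 + I*sqrt(6461))/19083 = (-13/4 + I*sqrt(6461))*(1/19083) = -13/76332 + I*sqrt(6461)/19083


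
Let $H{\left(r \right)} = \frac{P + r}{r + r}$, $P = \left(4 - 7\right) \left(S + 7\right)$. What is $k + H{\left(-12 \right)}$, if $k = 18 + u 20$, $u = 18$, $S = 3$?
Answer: $\frac{1519}{4} \approx 379.75$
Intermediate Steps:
$P = -30$ ($P = \left(4 - 7\right) \left(3 + 7\right) = \left(-3\right) 10 = -30$)
$H{\left(r \right)} = \frac{-30 + r}{2 r}$ ($H{\left(r \right)} = \frac{-30 + r}{r + r} = \frac{-30 + r}{2 r}$)
$k = 378$ ($k = 18 + 18 \cdot 20 = 18 + 360 = 378$)
$k + H{\left(-12 \right)} = 378 + \frac{-30 - 12}{2 \left(-12\right)} = 378 + \frac{1}{2} \left(- \frac{1}{12}\right) \left(-42\right) = 378 + \frac{7}{4} = \frac{1519}{4}$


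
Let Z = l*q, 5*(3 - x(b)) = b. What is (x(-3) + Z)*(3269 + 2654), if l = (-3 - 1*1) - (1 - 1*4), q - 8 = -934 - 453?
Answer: 40945699/5 ≈ 8.1891e+6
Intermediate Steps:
x(b) = 3 - b/5
q = -1379 (q = 8 + (-934 - 453) = 8 - 1387 = -1379)
l = -1 (l = (-3 - 1) - (1 - 4) = -4 - 1*(-3) = -4 + 3 = -1)
Z = 1379 (Z = -1*(-1379) = 1379)
(x(-3) + Z)*(3269 + 2654) = ((3 - ⅕*(-3)) + 1379)*(3269 + 2654) = ((3 + ⅗) + 1379)*5923 = (18/5 + 1379)*5923 = (6913/5)*5923 = 40945699/5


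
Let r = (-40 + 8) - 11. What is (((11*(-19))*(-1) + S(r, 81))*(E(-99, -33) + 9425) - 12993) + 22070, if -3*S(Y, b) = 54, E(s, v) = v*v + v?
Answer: 2010948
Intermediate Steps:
r = -43 (r = -32 - 11 = -43)
E(s, v) = v + v² (E(s, v) = v² + v = v + v²)
S(Y, b) = -18 (S(Y, b) = -⅓*54 = -18)
(((11*(-19))*(-1) + S(r, 81))*(E(-99, -33) + 9425) - 12993) + 22070 = (((11*(-19))*(-1) - 18)*(-33*(1 - 33) + 9425) - 12993) + 22070 = ((-209*(-1) - 18)*(-33*(-32) + 9425) - 12993) + 22070 = ((209 - 18)*(1056 + 9425) - 12993) + 22070 = (191*10481 - 12993) + 22070 = (2001871 - 12993) + 22070 = 1988878 + 22070 = 2010948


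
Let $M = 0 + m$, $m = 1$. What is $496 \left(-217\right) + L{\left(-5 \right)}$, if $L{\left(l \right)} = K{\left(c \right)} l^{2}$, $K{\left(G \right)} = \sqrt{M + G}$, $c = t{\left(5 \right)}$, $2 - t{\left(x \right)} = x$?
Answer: $-107632 + 25 i \sqrt{2} \approx -1.0763 \cdot 10^{5} + 35.355 i$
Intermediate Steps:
$t{\left(x \right)} = 2 - x$
$c = -3$ ($c = 2 - 5 = -3$)
$M = 1$ ($M = 0 + 1 = 1$)
$K{\left(G \right)} = \sqrt{1 + G}$
$L{\left(l \right)} = i \sqrt{2} l^{2}$ ($L{\left(l \right)} = \sqrt{1 - 3} l^{2} = \sqrt{-2} l^{2} = i \sqrt{2} l^{2}$)
$496 \left(-217\right) + L{\left(-5 \right)} = 496 \left(-217\right) + i \sqrt{2} \left(-5\right)^{2} = -107632 + i \sqrt{2} \cdot 25 = -107632 + 25 i \sqrt{2}$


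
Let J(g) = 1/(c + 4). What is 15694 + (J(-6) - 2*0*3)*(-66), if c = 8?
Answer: 31377/2 ≈ 15689.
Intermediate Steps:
J(g) = 1/12 (J(g) = 1/(8 + 4) = 1/12)
15694 + (J(-6) - 2*0*3)*(-66) = 15694 + (1/12 - 2*0*3)*(-66) = 15694 + (1/12 + 0*3)*(-66) = 15694 + (1/12 + 0)*(-66) = 15694 + (1/12)*(-66) = 15694 - 11/2 = 31377/2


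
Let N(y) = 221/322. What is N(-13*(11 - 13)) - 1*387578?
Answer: -124799895/322 ≈ -3.8758e+5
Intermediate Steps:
N(y) = 221/322 (N(y) = 221*(1/322) = 221/322)
N(-13*(11 - 13)) - 1*387578 = 221/322 - 1*387578 = 221/322 - 387578 = -124799895/322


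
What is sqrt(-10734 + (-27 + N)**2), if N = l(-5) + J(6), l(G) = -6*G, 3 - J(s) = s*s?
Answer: I*sqrt(9834) ≈ 99.167*I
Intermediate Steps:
J(s) = 3 - s**2 (J(s) = 3 - s*s = 3 - s**2)
N = -3 (N = -6*(-5) + (3 - 1*6**2) = 30 + (3 - 1*36) = 30 + (3 - 36) = 30 - 33 = -3)
sqrt(-10734 + (-27 + N)**2) = sqrt(-10734 + (-27 - 3)**2) = sqrt(-10734 + (-30)**2) = sqrt(-10734 + 900) = sqrt(-9834) = I*sqrt(9834)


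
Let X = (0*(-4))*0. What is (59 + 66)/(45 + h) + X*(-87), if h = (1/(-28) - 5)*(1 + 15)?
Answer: -875/249 ≈ -3.5141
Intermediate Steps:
X = 0 (X = 0*0 = 0)
h = -564/7 (h = (-1/28 - 5)*16 = -141/28*16 = -564/7 ≈ -80.571)
(59 + 66)/(45 + h) + X*(-87) = (59 + 66)/(45 - 564/7) + 0*(-87) = 125/(-249/7) + 0 = 125*(-7/249) + 0 = -875/249 + 0 = -875/249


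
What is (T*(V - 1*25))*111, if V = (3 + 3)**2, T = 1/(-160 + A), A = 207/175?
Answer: -213675/27793 ≈ -7.6881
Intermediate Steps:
A = 207/175 (A = 207*(1/175) = 207/175 ≈ 1.1829)
T = -175/27793 (T = 1/(-160 + 207/175) = 1/(-27793/175) = -175/27793 ≈ -0.0062966)
V = 36 (V = 6**2 = 36)
(T*(V - 1*25))*111 = -175*(36 - 1*25)/27793*111 = -175*(36 - 25)/27793*111 = -175/27793*11*111 = -1925/27793*111 = -213675/27793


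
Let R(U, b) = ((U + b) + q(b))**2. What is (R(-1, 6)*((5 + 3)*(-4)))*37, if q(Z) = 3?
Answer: -75776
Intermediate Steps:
R(U, b) = (3 + U + b)**2 (R(U, b) = ((U + b) + 3)**2 = (3 + U + b)**2)
(R(-1, 6)*((5 + 3)*(-4)))*37 = ((3 - 1 + 6)**2*((5 + 3)*(-4)))*37 = (8**2*(8*(-4)))*37 = (64*(-32))*37 = -2048*37 = -75776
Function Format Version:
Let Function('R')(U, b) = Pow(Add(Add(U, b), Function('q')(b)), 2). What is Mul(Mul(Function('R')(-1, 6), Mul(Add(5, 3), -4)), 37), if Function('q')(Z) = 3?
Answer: -75776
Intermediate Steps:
Function('R')(U, b) = Pow(Add(3, U, b), 2) (Function('R')(U, b) = Pow(Add(Add(U, b), 3), 2) = Pow(Add(3, U, b), 2))
Mul(Mul(Function('R')(-1, 6), Mul(Add(5, 3), -4)), 37) = Mul(Mul(Pow(Add(3, -1, 6), 2), Mul(Add(5, 3), -4)), 37) = Mul(Mul(Pow(8, 2), Mul(8, -4)), 37) = Mul(Mul(64, -32), 37) = Mul(-2048, 37) = -75776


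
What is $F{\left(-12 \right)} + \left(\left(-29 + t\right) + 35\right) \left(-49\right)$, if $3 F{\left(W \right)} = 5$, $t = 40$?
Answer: $- \frac{6757}{3} \approx -2252.3$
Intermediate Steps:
$F{\left(W \right)} = \frac{5}{3}$ ($F{\left(W \right)} = \frac{1}{3} \cdot 5 = \frac{5}{3}$)
$F{\left(-12 \right)} + \left(\left(-29 + t\right) + 35\right) \left(-49\right) = \frac{5}{3} + \left(\left(-29 + 40\right) + 35\right) \left(-49\right) = \frac{5}{3} + \left(11 + 35\right) \left(-49\right) = \frac{5}{3} + 46 \left(-49\right) = \frac{5}{3} - 2254 = - \frac{6757}{3}$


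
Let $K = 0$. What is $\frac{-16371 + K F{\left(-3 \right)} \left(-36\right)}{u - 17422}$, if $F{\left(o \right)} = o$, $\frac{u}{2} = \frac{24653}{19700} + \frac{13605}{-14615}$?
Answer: $\frac{471346465050}{501587927081} \approx 0.93971$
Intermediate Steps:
$u = \frac{18457019}{28791550}$ ($u = 2 \left(\frac{24653}{19700} + \frac{13605}{-14615}\right) = 2 \left(24653 \cdot \frac{1}{19700} + 13605 \left(- \frac{1}{14615}\right)\right) = 2 \left(\frac{24653}{19700} - \frac{2721}{2923}\right) = 2 \cdot \frac{18457019}{57583100} = \frac{18457019}{28791550} \approx 0.64106$)
$\frac{-16371 + K F{\left(-3 \right)} \left(-36\right)}{u - 17422} = \frac{-16371 + 0 \left(-3\right) \left(-36\right)}{\frac{18457019}{28791550} - 17422} = \frac{-16371 + 0 \left(-36\right)}{- \frac{501587927081}{28791550}} = \left(-16371 + 0\right) \left(- \frac{28791550}{501587927081}\right) = \left(-16371\right) \left(- \frac{28791550}{501587927081}\right) = \frac{471346465050}{501587927081}$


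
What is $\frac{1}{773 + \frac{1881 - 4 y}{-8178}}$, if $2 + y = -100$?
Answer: $\frac{2726}{2106435} \approx 0.0012941$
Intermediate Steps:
$y = -102$ ($y = -2 - 100 = -102$)
$\frac{1}{773 + \frac{1881 - 4 y}{-8178}} = \frac{1}{773 + \frac{1881 - -408}{-8178}} = \frac{1}{773 + \left(1881 + 408\right) \left(- \frac{1}{8178}\right)} = \frac{1}{773 + 2289 \left(- \frac{1}{8178}\right)} = \frac{1}{773 - \frac{763}{2726}} = \frac{1}{\frac{2106435}{2726}} = \frac{2726}{2106435}$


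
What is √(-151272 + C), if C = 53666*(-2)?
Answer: 2*I*√64651 ≈ 508.53*I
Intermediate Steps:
C = -107332
√(-151272 + C) = √(-151272 - 107332) = √(-258604) = 2*I*√64651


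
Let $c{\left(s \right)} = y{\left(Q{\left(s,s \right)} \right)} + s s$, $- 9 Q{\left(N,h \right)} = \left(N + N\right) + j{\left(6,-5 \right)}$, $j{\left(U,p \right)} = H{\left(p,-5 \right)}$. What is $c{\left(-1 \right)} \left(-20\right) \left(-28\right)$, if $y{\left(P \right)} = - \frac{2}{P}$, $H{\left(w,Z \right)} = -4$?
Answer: $-1120$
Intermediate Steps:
$j{\left(U,p \right)} = -4$
$Q{\left(N,h \right)} = \frac{4}{9} - \frac{2 N}{9}$ ($Q{\left(N,h \right)} = - \frac{\left(N + N\right) - 4}{9} = - \frac{2 N - 4}{9} = - \frac{-4 + 2 N}{9} = \frac{4}{9} - \frac{2 N}{9}$)
$c{\left(s \right)} = s^{2} - \frac{2}{\frac{4}{9} - \frac{2 s}{9}}$ ($c{\left(s \right)} = - \frac{2}{\frac{4}{9} - \frac{2 s}{9}} + s s = - \frac{2}{\frac{4}{9} - \frac{2 s}{9}} + s^{2} = s^{2} - \frac{2}{\frac{4}{9} - \frac{2 s}{9}}$)
$c{\left(-1 \right)} \left(-20\right) \left(-28\right) = \frac{9 + \left(-1\right)^{2} \left(-2 - 1\right)}{-2 - 1} \left(-20\right) \left(-28\right) = \frac{9 + 1 \left(-3\right)}{-3} \left(-20\right) \left(-28\right) = - \frac{9 - 3}{3} \left(-20\right) \left(-28\right) = \left(- \frac{1}{3}\right) 6 \left(-20\right) \left(-28\right) = \left(-2\right) \left(-20\right) \left(-28\right) = 40 \left(-28\right) = -1120$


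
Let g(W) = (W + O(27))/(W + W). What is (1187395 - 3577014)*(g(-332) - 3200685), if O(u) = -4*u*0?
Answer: 15296832988411/2 ≈ 7.6484e+12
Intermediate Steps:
O(u) = 0
g(W) = 1/2 (g(W) = (W + 0)/(W + W) = W/((2*W)) = W*(1/(2*W)) = 1/2)
(1187395 - 3577014)*(g(-332) - 3200685) = (1187395 - 3577014)*(1/2 - 3200685) = -2389619*(-6401369/2) = 15296832988411/2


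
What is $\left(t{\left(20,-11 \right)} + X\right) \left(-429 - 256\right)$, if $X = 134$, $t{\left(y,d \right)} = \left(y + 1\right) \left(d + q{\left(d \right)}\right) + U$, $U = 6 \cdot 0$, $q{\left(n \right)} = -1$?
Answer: $80830$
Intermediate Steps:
$U = 0$
$t{\left(y,d \right)} = \left(1 + y\right) \left(-1 + d\right)$ ($t{\left(y,d \right)} = \left(y + 1\right) \left(d - 1\right) + 0 = \left(1 + y\right) \left(-1 + d\right) + 0 = \left(1 + y\right) \left(-1 + d\right)$)
$\left(t{\left(20,-11 \right)} + X\right) \left(-429 - 256\right) = \left(\left(-1 - 11 - 20 - 220\right) + 134\right) \left(-429 - 256\right) = \left(\left(-1 - 11 - 20 - 220\right) + 134\right) \left(-685\right) = \left(-252 + 134\right) \left(-685\right) = \left(-118\right) \left(-685\right) = 80830$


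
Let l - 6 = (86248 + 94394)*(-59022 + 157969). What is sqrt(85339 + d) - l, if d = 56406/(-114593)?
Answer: -17873983980 + sqrt(1120627363797253)/114593 ≈ -1.7874e+10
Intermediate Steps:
d = -56406/114593 (d = 56406*(-1/114593) = -56406/114593 ≈ -0.49223)
l = 17873983980 (l = 6 + (86248 + 94394)*(-59022 + 157969) = 6 + 180642*98947 = 6 + 17873983974 = 17873983980)
sqrt(85339 + d) - l = sqrt(85339 - 56406/114593) - 1*17873983980 = sqrt(9779195621/114593) - 17873983980 = sqrt(1120627363797253)/114593 - 17873983980 = -17873983980 + sqrt(1120627363797253)/114593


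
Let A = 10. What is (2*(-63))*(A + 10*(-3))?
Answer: 2520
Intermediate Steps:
(2*(-63))*(A + 10*(-3)) = (2*(-63))*(10 + 10*(-3)) = -126*(10 - 30) = -126*(-20) = 2520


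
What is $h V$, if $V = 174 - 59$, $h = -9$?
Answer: $-1035$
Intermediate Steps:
$V = 115$ ($V = 174 - 59 = 115$)
$h V = \left(-9\right) 115 = -1035$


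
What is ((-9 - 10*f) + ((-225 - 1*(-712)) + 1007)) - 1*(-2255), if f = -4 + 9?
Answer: 3690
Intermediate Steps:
f = 5
((-9 - 10*f) + ((-225 - 1*(-712)) + 1007)) - 1*(-2255) = ((-9 - 10*5) + ((-225 - 1*(-712)) + 1007)) - 1*(-2255) = ((-9 - 50) + ((-225 + 712) + 1007)) + 2255 = (-59 + (487 + 1007)) + 2255 = (-59 + 1494) + 2255 = 1435 + 2255 = 3690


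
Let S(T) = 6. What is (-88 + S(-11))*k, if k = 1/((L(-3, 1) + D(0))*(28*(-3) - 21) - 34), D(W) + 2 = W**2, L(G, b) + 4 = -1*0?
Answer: -41/298 ≈ -0.13758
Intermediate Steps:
L(G, b) = -4 (L(G, b) = -4 - 1*0 = -4 + 0 = -4)
D(W) = -2 + W**2
k = 1/596 (k = 1/((-4 + (-2 + 0**2))*(28*(-3) - 21) - 34) = 1/((-4 + (-2 + 0))*(-84 - 21) - 34) = 1/((-4 - 2)*(-105) - 34) = 1/(-6*(-105) - 34) = 1/(630 - 34) = 1/596 ≈ 0.0016779)
(-88 + S(-11))*k = (-88 + 6)*(1/596) = -82*1/596 = -41/298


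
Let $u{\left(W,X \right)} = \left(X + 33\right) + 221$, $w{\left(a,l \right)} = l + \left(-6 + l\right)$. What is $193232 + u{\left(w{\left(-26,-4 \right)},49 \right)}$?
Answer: $193535$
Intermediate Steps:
$w{\left(a,l \right)} = -6 + 2 l$
$u{\left(W,X \right)} = 254 + X$ ($u{\left(W,X \right)} = \left(33 + X\right) + 221 = 254 + X$)
$193232 + u{\left(w{\left(-26,-4 \right)},49 \right)} = 193232 + \left(254 + 49\right) = 193232 + 303 = 193535$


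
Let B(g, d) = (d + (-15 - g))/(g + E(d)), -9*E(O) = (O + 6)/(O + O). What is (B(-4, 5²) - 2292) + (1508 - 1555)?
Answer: -4289009/1831 ≈ -2342.4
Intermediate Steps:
E(O) = -(6 + O)/(18*O) (E(O) = -(O + 6)/(9*(O + O)) = -(6 + O)/(9*(2*O)) = -(6 + O)*1/(2*O)/9 = -(6 + O)/(18*O))
B(g, d) = (-15 + d - g)/(g + (-6 - d)/(18*d)) (B(g, d) = (d + (-15 - g))/(g + (-6 - d)/(18*d)) = (-15 + d - g)/(g + (-6 - d)/(18*d)))
(B(-4, 5²) - 2292) + (1508 - 1555) = (18*5²*(-15 + 5² - 1*(-4))/(-6 - 1*5² + 18*5²*(-4)) - 2292) + (1508 - 1555) = (18*25*(-15 + 25 + 4)/(-6 - 1*25 + 18*25*(-4)) - 2292) - 47 = (18*25*14/(-6 - 25 - 1800) - 2292) - 47 = (18*25*14/(-1831) - 2292) - 47 = (18*25*(-1/1831)*14 - 2292) - 47 = (-6300/1831 - 2292) - 47 = -4202952/1831 - 47 = -4289009/1831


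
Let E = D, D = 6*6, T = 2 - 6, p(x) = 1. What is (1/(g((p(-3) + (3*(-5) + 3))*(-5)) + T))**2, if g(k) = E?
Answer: 1/1024 ≈ 0.00097656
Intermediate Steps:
T = -4
D = 36
E = 36
g(k) = 36
(1/(g((p(-3) + (3*(-5) + 3))*(-5)) + T))**2 = (1/(36 - 4))**2 = (1/32)**2 = 1/1024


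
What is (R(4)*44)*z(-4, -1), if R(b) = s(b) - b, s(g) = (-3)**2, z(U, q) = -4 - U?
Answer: 0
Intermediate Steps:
s(g) = 9
R(b) = 9 - b
(R(4)*44)*z(-4, -1) = ((9 - 1*4)*44)*(-4 - 1*(-4)) = ((9 - 4)*44)*(-4 + 4) = (5*44)*0 = 220*0 = 0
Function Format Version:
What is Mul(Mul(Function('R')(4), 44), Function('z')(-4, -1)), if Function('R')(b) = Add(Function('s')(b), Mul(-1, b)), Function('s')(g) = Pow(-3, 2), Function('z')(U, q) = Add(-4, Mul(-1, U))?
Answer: 0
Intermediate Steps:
Function('s')(g) = 9
Function('R')(b) = Add(9, Mul(-1, b))
Mul(Mul(Function('R')(4), 44), Function('z')(-4, -1)) = Mul(Mul(Add(9, Mul(-1, 4)), 44), Add(-4, Mul(-1, -4))) = Mul(Mul(Add(9, -4), 44), Add(-4, 4)) = Mul(Mul(5, 44), 0) = Mul(220, 0) = 0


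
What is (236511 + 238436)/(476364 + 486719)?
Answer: 43177/87553 ≈ 0.49315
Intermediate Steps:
(236511 + 238436)/(476364 + 486719) = 474947/963083 = 474947*(1/963083) = 43177/87553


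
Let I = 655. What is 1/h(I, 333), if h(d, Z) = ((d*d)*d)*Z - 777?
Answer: 1/93576787098 ≈ 1.0686e-11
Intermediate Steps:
h(d, Z) = -777 + Z*d³ (h(d, Z) = (d²*d)*Z - 777 = d³*Z - 777 = Z*d³ - 777 = -777 + Z*d³)
1/h(I, 333) = 1/(-777 + 333*655³) = 1/(-777 + 333*281011375) = 1/(-777 + 93576787875) = 1/93576787098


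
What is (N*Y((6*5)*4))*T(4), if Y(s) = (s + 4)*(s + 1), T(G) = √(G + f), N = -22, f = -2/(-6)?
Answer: -330088*√39/3 ≈ -6.8713e+5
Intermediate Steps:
f = ⅓ (f = -2*(-⅙) = ⅓ ≈ 0.33333)
T(G) = √(⅓ + G) (T(G) = √(G + ⅓) = √(⅓ + G))
Y(s) = (1 + s)*(4 + s) (Y(s) = (4 + s)*(1 + s) = (1 + s)*(4 + s))
(N*Y((6*5)*4))*T(4) = (-22*(4 + ((6*5)*4)² + 5*((6*5)*4)))*(√(3 + 9*4)/3) = (-22*(4 + (30*4)² + 5*(30*4)))*(√(3 + 36)/3) = (-22*(4 + 120² + 5*120))*(√39/3) = (-22*(4 + 14400 + 600))*(√39/3) = (-22*15004)*(√39/3) = -330088*√39/3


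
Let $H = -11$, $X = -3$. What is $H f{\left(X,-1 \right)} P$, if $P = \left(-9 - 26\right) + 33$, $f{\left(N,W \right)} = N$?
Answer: $-66$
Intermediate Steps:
$P = -2$ ($P = -35 + 33 = -2$)
$H f{\left(X,-1 \right)} P = \left(-11\right) \left(-3\right) \left(-2\right) = 33 \left(-2\right) = -66$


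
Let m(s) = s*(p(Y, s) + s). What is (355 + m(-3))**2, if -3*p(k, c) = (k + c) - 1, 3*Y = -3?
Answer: 128881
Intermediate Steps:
Y = -1 (Y = (1/3)*(-3) = -1)
p(k, c) = 1/3 - c/3 - k/3 (p(k, c) = -((k + c) - 1)/3 = -((c + k) - 1)/3 = -(-1 + c + k)/3 = 1/3 - c/3 - k/3)
m(s) = s*(2/3 + 2*s/3) (m(s) = s*((1/3 - s/3 - 1/3*(-1)) + s) = s*((1/3 - s/3 + 1/3) + s) = s*((2/3 - s/3) + s) = s*(2/3 + 2*s/3))
(355 + m(-3))**2 = (355 + (2/3)*(-3)*(1 - 3))**2 = (355 + (2/3)*(-3)*(-2))**2 = (355 + 4)**2 = 359**2 = 128881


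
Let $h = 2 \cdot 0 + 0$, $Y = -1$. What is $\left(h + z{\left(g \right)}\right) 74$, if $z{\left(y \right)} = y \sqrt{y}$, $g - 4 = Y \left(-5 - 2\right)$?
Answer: $814 \sqrt{11} \approx 2699.7$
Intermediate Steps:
$h = 0$ ($h = 0 + 0 = 0$)
$g = 11$ ($g = 4 - \left(-5 - 2\right) = 4 - -7 = 4 + 7 = 11$)
$z{\left(y \right)} = y^{\frac{3}{2}}$
$\left(h + z{\left(g \right)}\right) 74 = \left(0 + 11^{\frac{3}{2}}\right) 74 = \left(0 + 11 \sqrt{11}\right) 74 = 11 \sqrt{11} \cdot 74 = 814 \sqrt{11}$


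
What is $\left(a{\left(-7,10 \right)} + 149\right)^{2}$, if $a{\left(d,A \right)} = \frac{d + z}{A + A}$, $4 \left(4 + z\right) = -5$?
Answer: $\frac{140920641}{6400} \approx 22019.0$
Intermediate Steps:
$z = - \frac{21}{4}$ ($z = -4 + \frac{1}{4} \left(-5\right) = -4 - \frac{5}{4} = - \frac{21}{4} \approx -5.25$)
$a{\left(d,A \right)} = \frac{- \frac{21}{4} + d}{2 A}$ ($a{\left(d,A \right)} = \frac{d - \frac{21}{4}}{A + A} = \frac{- \frac{21}{4} + d}{2 A}$)
$\left(a{\left(-7,10 \right)} + 149\right)^{2} = \left(\frac{-21 + 4 \left(-7\right)}{8 \cdot 10} + 149\right)^{2} = \left(\frac{1}{8} \cdot \frac{1}{10} \left(-21 - 28\right) + 149\right)^{2} = \left(\frac{1}{8} \cdot \frac{1}{10} \left(-49\right) + 149\right)^{2} = \left(- \frac{49}{80} + 149\right)^{2} = \left(\frac{11871}{80}\right)^{2} = \frac{140920641}{6400}$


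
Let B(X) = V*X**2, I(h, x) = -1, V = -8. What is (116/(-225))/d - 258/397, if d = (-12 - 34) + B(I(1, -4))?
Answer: -1544324/2411775 ≈ -0.64033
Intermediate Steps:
B(X) = -8*X**2
d = -54 (d = (-12 - 34) - 8*(-1)**2 = -46 - 8*1 = -46 - 8 = -54)
(116/(-225))/d - 258/397 = (116/(-225))/(-54) - 258/397 = (116*(-1/225))*(-1/54) - 258*1/397 = -116/225*(-1/54) - 258/397 = 58/6075 - 258/397 = -1544324/2411775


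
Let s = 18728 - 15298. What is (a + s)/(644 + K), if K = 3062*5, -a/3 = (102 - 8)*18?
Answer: -823/7977 ≈ -0.10317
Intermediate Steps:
s = 3430
a = -5076 (a = -3*(102 - 8)*18 = -282*18 = -3*1692 = -5076)
K = 15310
(a + s)/(644 + K) = (-5076 + 3430)/(644 + 15310) = -1646/15954 = -1646*1/15954 = -823/7977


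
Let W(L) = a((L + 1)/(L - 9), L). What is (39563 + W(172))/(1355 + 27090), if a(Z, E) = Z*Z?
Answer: 1051179276/755755205 ≈ 1.3909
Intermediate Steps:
a(Z, E) = Z²
W(L) = (1 + L)²/(-9 + L)² (W(L) = ((L + 1)/(L - 9))² = ((1 + L)/(-9 + L))² = (1 + L)²/(-9 + L)²)
(39563 + W(172))/(1355 + 27090) = (39563 + (1 + 172)²/(-9 + 172)²)/(1355 + 27090) = (39563 + 173²/163²)/28445 = (39563 + 29929*(1/26569))*(1/28445) = (39563 + 29929/26569)*(1/28445) = (1051179276/26569)*(1/28445) = 1051179276/755755205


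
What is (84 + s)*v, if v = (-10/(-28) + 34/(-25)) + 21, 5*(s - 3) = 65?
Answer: 13998/7 ≈ 1999.7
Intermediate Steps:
s = 16 (s = 3 + (⅕)*65 = 3 + 13 = 16)
v = 6999/350 (v = (-10*(-1/28) + 34*(-1/25)) + 21 = (5/14 - 34/25) + 21 = -351/350 + 21 = 6999/350 ≈ 19.997)
(84 + s)*v = (84 + 16)*(6999/350) = 100*(6999/350) = 13998/7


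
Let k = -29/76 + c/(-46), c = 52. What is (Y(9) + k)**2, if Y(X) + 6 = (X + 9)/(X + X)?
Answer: 129572689/3055504 ≈ 42.406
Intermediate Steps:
Y(X) = -6 + (9 + X)/(2*X) (Y(X) = -6 + (X + 9)/(X + X) = -6 + (9 + X)/((2*X)) = -6 + (9 + X)*(1/(2*X)) = -6 + (9 + X)/(2*X))
k = -2643/1748 (k = -29/76 + 52/(-46) = -29*1/76 + 52*(-1/46) = -29/76 - 26/23 = -2643/1748 ≈ -1.5120)
(Y(9) + k)**2 = ((1/2)*(9 - 11*9)/9 - 2643/1748)**2 = ((1/2)*(1/9)*(9 - 99) - 2643/1748)**2 = ((1/2)*(1/9)*(-90) - 2643/1748)**2 = (-5 - 2643/1748)**2 = (-11383/1748)**2 = 129572689/3055504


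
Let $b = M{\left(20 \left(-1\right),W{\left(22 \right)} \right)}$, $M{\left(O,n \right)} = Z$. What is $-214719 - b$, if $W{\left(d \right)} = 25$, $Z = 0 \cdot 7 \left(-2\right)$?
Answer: $-214719$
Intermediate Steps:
$Z = 0$ ($Z = 0 \left(-2\right) = 0$)
$M{\left(O,n \right)} = 0$
$b = 0$
$-214719 - b = -214719 - 0 = -214719 + 0 = -214719$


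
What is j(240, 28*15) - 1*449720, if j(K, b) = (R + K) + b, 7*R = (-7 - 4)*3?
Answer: -3143453/7 ≈ -4.4906e+5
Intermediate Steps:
R = -33/7 (R = ((-7 - 4)*3)/7 = (-11*3)/7 = (1/7)*(-33) = -33/7 ≈ -4.7143)
j(K, b) = -33/7 + K + b (j(K, b) = (-33/7 + K) + b = -33/7 + K + b)
j(240, 28*15) - 1*449720 = (-33/7 + 240 + 28*15) - 1*449720 = (-33/7 + 240 + 420) - 449720 = 4587/7 - 449720 = -3143453/7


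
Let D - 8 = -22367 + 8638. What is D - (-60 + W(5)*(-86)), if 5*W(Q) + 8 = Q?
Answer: -68563/5 ≈ -13713.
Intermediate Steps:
W(Q) = -8/5 + Q/5
D = -13721 (D = 8 + (-22367 + 8638) = 8 - 13729 = -13721)
D - (-60 + W(5)*(-86)) = -13721 - (-60 + (-8/5 + (⅕)*5)*(-86)) = -13721 - (-60 + (-8/5 + 1)*(-86)) = -13721 - (-60 - ⅗*(-86)) = -13721 - (-60 + 258/5) = -13721 - 1*(-42/5) = -13721 + 42/5 = -68563/5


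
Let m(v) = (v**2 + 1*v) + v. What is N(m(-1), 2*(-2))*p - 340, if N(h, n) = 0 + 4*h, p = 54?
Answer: -556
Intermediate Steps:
m(v) = v**2 + 2*v (m(v) = (v**2 + v) + v = (v + v**2) + v = v**2 + 2*v)
N(h, n) = 4*h
N(m(-1), 2*(-2))*p - 340 = (4*(-(2 - 1)))*54 - 340 = (4*(-1*1))*54 - 340 = (4*(-1))*54 - 340 = -4*54 - 340 = -216 - 340 = -556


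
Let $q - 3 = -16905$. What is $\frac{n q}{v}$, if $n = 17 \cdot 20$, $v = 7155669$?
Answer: $- \frac{1915560}{2385223} \approx -0.80309$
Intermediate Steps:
$q = -16902$ ($q = 3 - 16905 = -16902$)
$n = 340$
$\frac{n q}{v} = \frac{340 \left(-16902\right)}{7155669} = \left(-5746680\right) \frac{1}{7155669} = - \frac{1915560}{2385223}$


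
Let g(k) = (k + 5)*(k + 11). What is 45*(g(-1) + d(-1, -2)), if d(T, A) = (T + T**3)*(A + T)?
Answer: 2070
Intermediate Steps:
g(k) = (5 + k)*(11 + k)
d(T, A) = (A + T)*(T + T**3)
45*(g(-1) + d(-1, -2)) = 45*((55 + (-1)**2 + 16*(-1)) - (-2 - 1 + (-1)**3 - 2*(-1)**2)) = 45*((55 + 1 - 16) - (-2 - 1 - 1 - 2*1)) = 45*(40 - (-2 - 1 - 1 - 2)) = 45*(40 - 1*(-6)) = 45*(40 + 6) = 45*46 = 2070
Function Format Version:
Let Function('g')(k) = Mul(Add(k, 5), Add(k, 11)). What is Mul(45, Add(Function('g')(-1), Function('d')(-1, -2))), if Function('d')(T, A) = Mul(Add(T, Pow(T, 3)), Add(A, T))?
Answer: 2070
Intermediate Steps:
Function('g')(k) = Mul(Add(5, k), Add(11, k))
Function('d')(T, A) = Mul(Add(A, T), Add(T, Pow(T, 3)))
Mul(45, Add(Function('g')(-1), Function('d')(-1, -2))) = Mul(45, Add(Add(55, Pow(-1, 2), Mul(16, -1)), Mul(-1, Add(-2, -1, Pow(-1, 3), Mul(-2, Pow(-1, 2)))))) = Mul(45, Add(Add(55, 1, -16), Mul(-1, Add(-2, -1, -1, Mul(-2, 1))))) = Mul(45, Add(40, Mul(-1, Add(-2, -1, -1, -2)))) = Mul(45, Add(40, Mul(-1, -6))) = Mul(45, Add(40, 6)) = Mul(45, 46) = 2070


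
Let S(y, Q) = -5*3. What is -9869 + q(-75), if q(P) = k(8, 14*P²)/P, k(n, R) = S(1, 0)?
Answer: -49344/5 ≈ -9868.8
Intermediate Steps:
S(y, Q) = -15
k(n, R) = -15
q(P) = -15/P
-9869 + q(-75) = -9869 - 15/(-75) = -9869 - 15*(-1/75) = -9869 + ⅕ = -49344/5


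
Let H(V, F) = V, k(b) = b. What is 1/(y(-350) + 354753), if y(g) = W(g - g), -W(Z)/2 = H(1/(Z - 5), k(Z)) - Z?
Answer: 5/1773767 ≈ 2.8189e-6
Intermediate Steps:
W(Z) = -2/(-5 + Z) + 2*Z (W(Z) = -2*(1/(Z - 5) - Z) = -2*(1/(-5 + Z) - Z) = -2/(-5 + Z) + 2*Z)
y(g) = ⅖ (y(g) = 2*(-1 + (g - g)*(-5 + (g - g)))/(-5 + (g - g)) = 2*(-1 + 0*(-5 + 0))/(-5 + 0) = 2*(-1 + 0*(-5))/(-5) = 2*(-⅕)*(-1 + 0) = 2*(-⅕)*(-1) = ⅖)
1/(y(-350) + 354753) = 1/(⅖ + 354753) = 1/(1773767/5) = 5/1773767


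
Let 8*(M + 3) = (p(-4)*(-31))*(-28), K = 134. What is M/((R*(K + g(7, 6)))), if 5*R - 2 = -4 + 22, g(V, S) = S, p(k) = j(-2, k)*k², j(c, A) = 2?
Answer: 3469/560 ≈ 6.1946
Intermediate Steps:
p(k) = 2*k²
R = 4 (R = ⅖ + (-4 + 22)/5 = ⅖ + (⅕)*18 = ⅖ + 18/5 = 4)
M = 3469 (M = -3 + (((2*(-4)²)*(-31))*(-28))/8 = -3 + (((2*16)*(-31))*(-28))/8 = -3 + ((32*(-31))*(-28))/8 = -3 + (-992*(-28))/8 = -3 + (⅛)*27776 = -3 + 3472 = 3469)
M/((R*(K + g(7, 6)))) = 3469/((4*(134 + 6))) = 3469/((4*140)) = 3469/560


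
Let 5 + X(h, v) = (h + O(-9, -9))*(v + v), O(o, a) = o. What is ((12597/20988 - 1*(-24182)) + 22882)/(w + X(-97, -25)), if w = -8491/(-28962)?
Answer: 1589357052861/178820419646 ≈ 8.8880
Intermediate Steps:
w = 8491/28962 (w = -8491*(-1/28962) = 8491/28962 ≈ 0.29318)
X(h, v) = -5 + 2*v*(-9 + h) (X(h, v) = -5 + (h - 9)*(v + v) = -5 + (-9 + h)*(2*v) = -5 + 2*v*(-9 + h))
((12597/20988 - 1*(-24182)) + 22882)/(w + X(-97, -25)) = ((12597/20988 - 1*(-24182)) + 22882)/(8491/28962 + (-5 - 18*(-25) + 2*(-97)*(-25))) = ((12597*(1/20988) + 24182) + 22882)/(8491/28962 + (-5 + 450 + 4850)) = ((4199/6996 + 24182) + 22882)/(8491/28962 + 5295) = (169181471/6996 + 22882)/(153362281/28962) = (329263943/6996)*(28962/153362281) = 1589357052861/178820419646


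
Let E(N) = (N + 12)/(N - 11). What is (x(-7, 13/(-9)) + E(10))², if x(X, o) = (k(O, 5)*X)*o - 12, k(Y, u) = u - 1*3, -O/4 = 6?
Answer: 15376/81 ≈ 189.83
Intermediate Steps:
O = -24 (O = -4*6 = -24)
k(Y, u) = -3 + u (k(Y, u) = u - 3 = -3 + u)
E(N) = (12 + N)/(-11 + N)
x(X, o) = -12 + 2*X*o (x(X, o) = ((-3 + 5)*X)*o - 12 = (2*X)*o - 12 = 2*X*o - 12 = -12 + 2*X*o)
(x(-7, 13/(-9)) + E(10))² = ((-12 + 2*(-7)*(13/(-9))) + (12 + 10)/(-11 + 10))² = ((-12 + 2*(-7)*(13*(-⅑))) + 22/(-1))² = ((-12 + 2*(-7)*(-13/9)) - 1*22)² = ((-12 + 182/9) - 22)² = (74/9 - 22)² = (-124/9)² = 15376/81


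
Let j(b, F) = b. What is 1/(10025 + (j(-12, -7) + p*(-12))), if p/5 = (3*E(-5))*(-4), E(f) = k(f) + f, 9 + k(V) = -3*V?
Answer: 1/10733 ≈ 9.3171e-5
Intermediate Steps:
k(V) = -9 - 3*V
E(f) = -9 - 2*f (E(f) = (-9 - 3*f) + f = -9 - 2*f)
p = -60 (p = 5*((3*(-9 - 2*(-5)))*(-4)) = 5*((3*(-9 + 10))*(-4)) = 5*((3*1)*(-4)) = 5*(3*(-4)) = 5*(-12) = -60)
1/(10025 + (j(-12, -7) + p*(-12))) = 1/(10025 + (-12 - 60*(-12))) = 1/(10025 + (-12 + 720)) = 1/(10025 + 708) = 1/10733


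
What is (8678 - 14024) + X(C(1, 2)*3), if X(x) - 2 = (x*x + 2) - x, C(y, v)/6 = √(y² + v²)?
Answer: -3722 - 18*√5 ≈ -3762.3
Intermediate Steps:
C(y, v) = 6*√(v² + y²) (C(y, v) = 6*√(y² + v²) = 6*√(v² + y²))
X(x) = 4 + x² - x (X(x) = 2 + ((x*x + 2) - x) = 2 + ((x² + 2) - x) = 2 + ((2 + x²) - x) = 2 + (2 + x² - x) = 4 + x² - x)
(8678 - 14024) + X(C(1, 2)*3) = (8678 - 14024) + (4 + ((6*√(2² + 1²))*3)² - 6*√(2² + 1²)*3) = -5346 + (4 + ((6*√(4 + 1))*3)² - 6*√(4 + 1)*3) = -5346 + (4 + ((6*√5)*3)² - 6*√5*3) = -5346 + (4 + (18*√5)² - 18*√5) = -5346 + (4 + 1620 - 18*√5) = -5346 + (1624 - 18*√5) = -3722 - 18*√5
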